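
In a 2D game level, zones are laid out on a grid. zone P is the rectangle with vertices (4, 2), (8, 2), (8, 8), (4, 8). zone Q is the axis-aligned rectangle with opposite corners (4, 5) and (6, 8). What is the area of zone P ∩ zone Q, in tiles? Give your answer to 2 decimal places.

6.00

|zone P∩zone Q|: x∈[4,6], y∈[5,8] → 2·3 = 6.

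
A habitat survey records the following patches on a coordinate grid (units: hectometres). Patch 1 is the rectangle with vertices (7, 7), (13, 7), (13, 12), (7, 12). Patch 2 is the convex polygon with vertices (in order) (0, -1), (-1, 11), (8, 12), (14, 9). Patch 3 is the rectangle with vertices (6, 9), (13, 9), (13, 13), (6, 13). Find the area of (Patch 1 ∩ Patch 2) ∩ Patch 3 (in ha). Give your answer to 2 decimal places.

The region (Patch 1 ∩ Patch 2) ∩ Patch 3 is the polygon with vertices (7,11.889), (8,12), (13,9.5), (13,9), (7,9).
By the shoelace formula its area is 11.69.

11.69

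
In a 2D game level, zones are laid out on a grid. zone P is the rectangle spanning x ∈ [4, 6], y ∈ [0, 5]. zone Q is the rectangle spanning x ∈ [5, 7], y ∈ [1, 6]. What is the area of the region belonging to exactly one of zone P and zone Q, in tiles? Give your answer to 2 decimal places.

|zone P∩zone Q|: x∈[5,6], y∈[1,5] → 1·4 = 4.
|zone P △ zone Q| = |zone P| + |zone Q| − 2·|zone P∩zone Q| = 10 + 10 − 8 = 12.00.

12.00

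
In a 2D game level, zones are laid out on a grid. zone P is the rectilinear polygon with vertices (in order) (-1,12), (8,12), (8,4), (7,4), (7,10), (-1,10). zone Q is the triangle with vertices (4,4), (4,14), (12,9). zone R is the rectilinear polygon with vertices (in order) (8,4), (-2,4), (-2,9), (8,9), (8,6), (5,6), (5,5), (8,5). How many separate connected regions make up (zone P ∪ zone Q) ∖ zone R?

(zone P ∪ zone Q) ∖ zone R splits into 2 disjoint pieces (area 35.2, area 2.3875).

2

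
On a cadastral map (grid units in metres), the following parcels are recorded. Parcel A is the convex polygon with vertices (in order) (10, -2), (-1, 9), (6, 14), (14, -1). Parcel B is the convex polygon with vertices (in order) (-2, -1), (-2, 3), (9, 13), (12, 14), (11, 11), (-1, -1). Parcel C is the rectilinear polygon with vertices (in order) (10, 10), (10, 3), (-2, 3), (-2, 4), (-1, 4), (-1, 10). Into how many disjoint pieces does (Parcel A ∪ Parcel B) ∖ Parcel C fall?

3

(Parcel A ∪ Parcel B) ∖ Parcel C splits into 3 disjoint pieces (area 12, area 26.1041, area 29.5).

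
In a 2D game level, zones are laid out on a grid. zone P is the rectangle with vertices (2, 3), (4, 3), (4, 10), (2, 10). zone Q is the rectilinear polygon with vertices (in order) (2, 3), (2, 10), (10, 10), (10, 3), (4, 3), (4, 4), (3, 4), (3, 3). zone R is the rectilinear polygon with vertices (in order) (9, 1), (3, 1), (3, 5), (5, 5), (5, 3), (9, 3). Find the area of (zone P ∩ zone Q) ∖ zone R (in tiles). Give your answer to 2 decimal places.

|zone P ∩ zone Q| = 13.
|(zone P ∩ zone Q) ∩ zone R| = 1.
|(zone P ∩ zone Q) ∖ zone R| = 13 − 1 = 12.00.

12.00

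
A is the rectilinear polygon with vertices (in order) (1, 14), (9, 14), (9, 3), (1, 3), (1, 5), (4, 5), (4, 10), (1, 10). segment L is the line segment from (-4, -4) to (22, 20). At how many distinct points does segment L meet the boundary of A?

The segment meets the boundary at (9,8), (3.583,3).

2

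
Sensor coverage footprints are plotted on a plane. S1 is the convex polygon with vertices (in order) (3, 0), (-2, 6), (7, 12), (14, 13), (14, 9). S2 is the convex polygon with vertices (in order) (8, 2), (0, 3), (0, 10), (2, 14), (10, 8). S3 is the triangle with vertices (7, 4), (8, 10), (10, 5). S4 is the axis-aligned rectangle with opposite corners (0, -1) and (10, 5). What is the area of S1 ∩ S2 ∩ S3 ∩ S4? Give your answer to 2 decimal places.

The intersection is the polygon with vertices (8.958,4.875), (8.5,4.5), (7,4), (7.167,5), (9,5).
By the shoelace formula its area is 1.19.

1.19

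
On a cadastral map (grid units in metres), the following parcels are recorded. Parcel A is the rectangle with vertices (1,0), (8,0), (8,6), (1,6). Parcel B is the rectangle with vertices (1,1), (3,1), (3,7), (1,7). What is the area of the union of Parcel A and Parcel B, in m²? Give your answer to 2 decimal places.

By inclusion–exclusion:
Individual areas: |Parcel A| = 42, |Parcel B| = 12.
|Parcel A∩Parcel B|: x∈[1,3], y∈[1,6] → 2·5 = 10.
|Parcel A ∪ Parcel B| = 54 − 10 = 44.00.

44.00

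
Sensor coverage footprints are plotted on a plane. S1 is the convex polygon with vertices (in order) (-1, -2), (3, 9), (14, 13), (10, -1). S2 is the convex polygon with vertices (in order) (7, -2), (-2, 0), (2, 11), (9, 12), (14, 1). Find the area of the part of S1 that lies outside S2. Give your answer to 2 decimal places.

20.10

|S1| = 127.5, |S1∩S2| = 107.3974.
|S1 ∖ S2| = |S1| − |S1∩S2| = 127.5 − 107.3974 = 20.10.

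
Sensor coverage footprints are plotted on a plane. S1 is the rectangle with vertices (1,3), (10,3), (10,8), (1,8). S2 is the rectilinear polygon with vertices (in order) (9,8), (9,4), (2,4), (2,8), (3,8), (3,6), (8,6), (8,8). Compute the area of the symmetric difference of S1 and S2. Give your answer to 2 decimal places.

27.00

|S1| = 45, |S2| = 18, |S1∩S2| = 18.
|S1 △ S2| = |S1| + |S2| − 2·|S1∩S2| = 45 + 18 − 36 = 27.00.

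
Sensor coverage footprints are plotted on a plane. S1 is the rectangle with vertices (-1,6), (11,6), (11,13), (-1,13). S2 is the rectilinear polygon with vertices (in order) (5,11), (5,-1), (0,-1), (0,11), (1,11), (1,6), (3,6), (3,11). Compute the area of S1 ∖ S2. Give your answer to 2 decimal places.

69.00

|S1| = 84, |S1∩S2| = 15.
|S1 ∖ S2| = |S1| − |S1∩S2| = 84 − 15 = 69.00.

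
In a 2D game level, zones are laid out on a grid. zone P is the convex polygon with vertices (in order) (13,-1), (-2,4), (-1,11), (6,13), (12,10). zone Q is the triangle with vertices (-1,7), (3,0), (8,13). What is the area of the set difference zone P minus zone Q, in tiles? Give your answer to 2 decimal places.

|zone P| = 142.5, |zone P∩zone Q| = 40.3831.
|zone P ∖ zone Q| = |zone P| − |zone P∩zone Q| = 142.5 − 40.3831 = 102.12.

102.12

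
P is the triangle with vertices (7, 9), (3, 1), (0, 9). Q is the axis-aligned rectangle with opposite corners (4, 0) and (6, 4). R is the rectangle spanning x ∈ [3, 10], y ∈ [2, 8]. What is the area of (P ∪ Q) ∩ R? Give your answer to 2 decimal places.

|P ∪ Q| = 35.75.
|(P ∪ Q) ∩ R| = 15.75.

15.75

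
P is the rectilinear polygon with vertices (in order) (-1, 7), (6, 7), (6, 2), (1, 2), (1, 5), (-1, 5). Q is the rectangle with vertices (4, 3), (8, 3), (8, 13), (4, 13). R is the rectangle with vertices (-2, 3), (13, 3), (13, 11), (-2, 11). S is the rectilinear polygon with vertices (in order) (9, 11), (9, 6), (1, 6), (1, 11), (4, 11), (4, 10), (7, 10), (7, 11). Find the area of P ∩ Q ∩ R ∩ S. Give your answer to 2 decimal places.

2.00

The intersection is the polygon with vertices (4,7), (6,7), (6,6), (4,6).
By the shoelace formula its area is 2.00.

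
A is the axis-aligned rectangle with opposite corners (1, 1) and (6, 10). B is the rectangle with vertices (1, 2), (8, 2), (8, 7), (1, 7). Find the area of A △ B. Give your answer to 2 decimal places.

|A∩B|: x∈[1,6], y∈[2,7] → 5·5 = 25.
|A △ B| = |A| + |B| − 2·|A∩B| = 45 + 35 − 50 = 30.00.

30.00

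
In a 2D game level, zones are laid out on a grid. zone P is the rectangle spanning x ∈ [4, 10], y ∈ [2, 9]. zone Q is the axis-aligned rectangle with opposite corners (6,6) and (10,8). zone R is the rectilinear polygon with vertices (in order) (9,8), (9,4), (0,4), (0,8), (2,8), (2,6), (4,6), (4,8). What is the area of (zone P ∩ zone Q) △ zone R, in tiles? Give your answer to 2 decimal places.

28.00

|zone P ∩ zone Q| = 8.
|(zone P ∩ zone Q) ∩ zone R| = 6.
|(zone P ∩ zone Q) △ zone R| = 8 + 32 − 12 = 28.00.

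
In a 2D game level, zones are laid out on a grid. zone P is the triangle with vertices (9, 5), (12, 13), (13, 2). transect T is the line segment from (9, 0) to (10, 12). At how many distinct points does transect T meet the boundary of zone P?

2

The segment meets the boundary at (9.536,6.429), (9.392,4.706).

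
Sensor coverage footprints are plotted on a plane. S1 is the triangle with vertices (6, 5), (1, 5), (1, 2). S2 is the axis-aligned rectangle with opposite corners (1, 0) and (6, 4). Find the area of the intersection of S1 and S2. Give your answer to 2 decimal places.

3.33

The intersection is the polygon with vertices (1,4), (4.333,4), (1,2).
By the shoelace formula its area is 3.33.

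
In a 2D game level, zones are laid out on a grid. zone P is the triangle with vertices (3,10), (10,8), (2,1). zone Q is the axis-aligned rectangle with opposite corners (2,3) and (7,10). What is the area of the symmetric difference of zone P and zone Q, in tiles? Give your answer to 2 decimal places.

17.07

|zone P| = 32.5, |zone Q| = 35, |zone P∩zone Q| = 25.2133.
|zone P △ zone Q| = |zone P| + |zone Q| − 2·|zone P∩zone Q| = 32.5 + 35 − 50.4266 = 17.07.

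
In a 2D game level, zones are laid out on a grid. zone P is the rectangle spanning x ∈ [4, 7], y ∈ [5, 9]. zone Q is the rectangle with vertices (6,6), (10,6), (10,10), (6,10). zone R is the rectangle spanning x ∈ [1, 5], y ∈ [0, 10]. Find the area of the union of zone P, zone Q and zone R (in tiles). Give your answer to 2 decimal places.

By inclusion–exclusion:
Individual areas: |zone P| = 12, |zone Q| = 16, |zone R| = 40.
|zone P∩zone Q|: x∈[6,7], y∈[6,9] → 1·3 = 3.
|zone P∩zone R|: x∈[4,5], y∈[5,9] → 1·4 = 4.
|zone Q∩zone R| = 0 (no overlap).
|zone P∩zone Q∩zone R| = 0.
|zone P ∪ zone Q ∪ zone R| = 68 − 7 + 0 = 61.00.

61.00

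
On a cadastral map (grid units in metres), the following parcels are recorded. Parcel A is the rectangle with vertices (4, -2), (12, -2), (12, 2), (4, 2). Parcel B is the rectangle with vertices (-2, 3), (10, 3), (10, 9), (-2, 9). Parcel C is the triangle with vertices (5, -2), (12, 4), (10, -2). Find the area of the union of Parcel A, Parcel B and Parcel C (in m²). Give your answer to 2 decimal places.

By inclusion–exclusion:
Individual areas: |Parcel A| = 32, |Parcel B| = 72, |Parcel C| = 15.
|Parcel A∩Parcel B| = 0 (no overlap).
|Parcel A∩Parcel C| = 13.3333.
|Parcel B∩Parcel C| = 0.
|Parcel A∩Parcel B∩Parcel C| = 0.
|Parcel A ∪ Parcel B ∪ Parcel C| = 119 − 13.3333 + 0 = 105.67.

105.67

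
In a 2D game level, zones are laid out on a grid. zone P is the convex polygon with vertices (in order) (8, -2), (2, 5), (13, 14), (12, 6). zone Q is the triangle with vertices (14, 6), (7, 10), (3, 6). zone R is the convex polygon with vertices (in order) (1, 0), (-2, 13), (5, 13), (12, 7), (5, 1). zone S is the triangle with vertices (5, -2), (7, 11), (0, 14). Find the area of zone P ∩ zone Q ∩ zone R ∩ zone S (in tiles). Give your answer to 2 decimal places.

The intersection is the polygon with vertices (3.222,6), (6.664,8.816), (6.231,6).
By the shoelace formula its area is 4.24.

4.24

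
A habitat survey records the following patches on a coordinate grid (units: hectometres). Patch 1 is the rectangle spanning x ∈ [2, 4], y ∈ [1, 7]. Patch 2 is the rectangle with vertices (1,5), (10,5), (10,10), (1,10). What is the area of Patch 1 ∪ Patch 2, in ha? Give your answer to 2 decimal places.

53.00

By inclusion–exclusion:
Individual areas: |Patch 1| = 12, |Patch 2| = 45.
|Patch 1∩Patch 2|: x∈[2,4], y∈[5,7] → 2·2 = 4.
|Patch 1 ∪ Patch 2| = 57 − 4 = 53.00.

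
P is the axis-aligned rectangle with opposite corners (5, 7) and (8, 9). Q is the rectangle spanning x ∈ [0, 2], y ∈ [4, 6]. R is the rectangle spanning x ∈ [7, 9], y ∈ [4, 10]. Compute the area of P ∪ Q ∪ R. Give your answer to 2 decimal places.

By inclusion–exclusion:
Individual areas: |P| = 6, |Q| = 4, |R| = 12.
|P∩Q| = 0 (no overlap).
|P∩R|: x∈[7,8], y∈[7,9] → 1·2 = 2.
|Q∩R| = 0 (no overlap).
|P∩Q∩R| = 0.
|P ∪ Q ∪ R| = 22 − 2 + 0 = 20.00.

20.00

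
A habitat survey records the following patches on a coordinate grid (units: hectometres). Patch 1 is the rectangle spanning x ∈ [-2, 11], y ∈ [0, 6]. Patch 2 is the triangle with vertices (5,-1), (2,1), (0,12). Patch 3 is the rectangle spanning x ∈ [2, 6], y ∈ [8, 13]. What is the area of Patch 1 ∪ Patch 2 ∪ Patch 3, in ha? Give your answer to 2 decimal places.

102.21

By inclusion–exclusion:
Individual areas: |Patch 1| = 78, |Patch 2| = 14.5, |Patch 3| = 20.
|Patch 1∩Patch 2| = 10.292.
|Patch 1∩Patch 3| = 0 (no overlap).
|Patch 2∩Patch 3| = 0.
|Patch 1∩Patch 2∩Patch 3| = 0.
|Patch 1 ∪ Patch 2 ∪ Patch 3| = 112.5 − 10.292 + 0 = 102.21.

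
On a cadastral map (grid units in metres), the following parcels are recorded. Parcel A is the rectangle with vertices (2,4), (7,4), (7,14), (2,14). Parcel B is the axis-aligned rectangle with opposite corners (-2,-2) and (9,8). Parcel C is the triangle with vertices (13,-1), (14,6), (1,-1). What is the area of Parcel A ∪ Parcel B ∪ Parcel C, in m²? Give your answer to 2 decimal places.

164.77

By inclusion–exclusion:
Individual areas: |Parcel A| = 50, |Parcel B| = 110, |Parcel C| = 42.
|Parcel A∩Parcel B|: x∈[2,7], y∈[4,8] → 5·4 = 20.
|Parcel A∩Parcel C| = 0.
|Parcel B∩Parcel C| = 17.2308.
|Parcel A∩Parcel B∩Parcel C| = 0.
|Parcel A ∪ Parcel B ∪ Parcel C| = 202 − 37.2308 + 0 = 164.77.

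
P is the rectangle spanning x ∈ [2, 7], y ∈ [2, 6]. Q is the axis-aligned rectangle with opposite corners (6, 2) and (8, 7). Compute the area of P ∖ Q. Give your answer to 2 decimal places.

|P∩Q|: x∈[6,7], y∈[2,6] → 1·4 = 4.
|P| = 20.
|P ∖ Q| = |P| − |P∩Q| = 20 − 4 = 16.00.

16.00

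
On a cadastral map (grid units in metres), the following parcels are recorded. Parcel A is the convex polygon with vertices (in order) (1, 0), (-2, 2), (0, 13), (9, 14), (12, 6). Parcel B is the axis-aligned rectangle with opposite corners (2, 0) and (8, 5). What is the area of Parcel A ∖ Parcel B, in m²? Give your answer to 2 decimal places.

113.59

|Parcel A| = 130.5, |Parcel A∩Parcel B| = 16.9091.
|Parcel A ∖ Parcel B| = |Parcel A| − |Parcel A∩Parcel B| = 130.5 − 16.9091 = 113.59.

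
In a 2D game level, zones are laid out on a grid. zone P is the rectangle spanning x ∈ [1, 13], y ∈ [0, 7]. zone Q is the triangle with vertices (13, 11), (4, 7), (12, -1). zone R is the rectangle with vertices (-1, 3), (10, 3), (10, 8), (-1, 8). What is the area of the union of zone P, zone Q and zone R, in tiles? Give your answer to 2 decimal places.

By inclusion–exclusion:
Individual areas: |zone P| = 84, |zone Q| = 52, |zone R| = 55.
|zone P∩zone Q| = 34.125.
|zone P∩zone R|: x∈[1,10], y∈[3,7] → 9·4 = 36.
|zone Q∩zone R| = 20.875.
|zone P∩zone Q∩zone R| = 16.
|zone P ∪ zone Q ∪ zone R| = 191 − 91 + 16 = 116.00.

116.00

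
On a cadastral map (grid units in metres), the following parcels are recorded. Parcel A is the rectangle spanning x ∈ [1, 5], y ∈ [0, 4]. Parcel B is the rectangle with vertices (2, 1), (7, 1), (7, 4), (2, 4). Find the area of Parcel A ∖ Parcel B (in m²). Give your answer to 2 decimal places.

|Parcel A∩Parcel B|: x∈[2,5], y∈[1,4] → 3·3 = 9.
|Parcel A| = 16.
|Parcel A ∖ Parcel B| = |Parcel A| − |Parcel A∩Parcel B| = 16 − 9 = 7.00.

7.00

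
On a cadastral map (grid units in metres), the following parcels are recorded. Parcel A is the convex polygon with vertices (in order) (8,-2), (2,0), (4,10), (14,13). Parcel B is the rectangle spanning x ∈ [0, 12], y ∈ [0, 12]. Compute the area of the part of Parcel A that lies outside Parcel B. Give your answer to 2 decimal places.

|Parcel A| = 98, |Parcel A∩Parcel B| = 86.5333.
|Parcel A ∖ Parcel B| = |Parcel A| − |Parcel A∩Parcel B| = 98 − 86.5333 = 11.47.

11.47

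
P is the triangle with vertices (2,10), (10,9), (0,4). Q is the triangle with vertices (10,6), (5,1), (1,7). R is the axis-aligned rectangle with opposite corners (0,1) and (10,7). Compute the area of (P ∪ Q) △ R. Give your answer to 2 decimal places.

48.55

|P ∪ Q| = 46.4489.
|(P ∪ Q) ∩ R| = 28.9489.
|(P ∪ Q) △ R| = 46.4489 + 60 − 57.8977 = 48.55.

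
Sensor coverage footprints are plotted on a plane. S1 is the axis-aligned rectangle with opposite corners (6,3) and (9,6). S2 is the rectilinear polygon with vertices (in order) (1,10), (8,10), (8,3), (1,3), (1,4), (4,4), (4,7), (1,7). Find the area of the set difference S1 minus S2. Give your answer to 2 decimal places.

|S1| = 9, |S1∩S2| = 6.
|S1 ∖ S2| = |S1| − |S1∩S2| = 9 − 6 = 3.00.

3.00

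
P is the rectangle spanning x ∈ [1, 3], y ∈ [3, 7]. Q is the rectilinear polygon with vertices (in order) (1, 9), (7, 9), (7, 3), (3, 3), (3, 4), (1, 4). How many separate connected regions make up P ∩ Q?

1

P ∩ Q is a single connected region.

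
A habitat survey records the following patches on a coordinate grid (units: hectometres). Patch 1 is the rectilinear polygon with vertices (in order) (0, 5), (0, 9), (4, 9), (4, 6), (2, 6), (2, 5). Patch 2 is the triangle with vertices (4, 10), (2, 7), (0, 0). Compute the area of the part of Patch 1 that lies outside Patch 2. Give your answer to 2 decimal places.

11.76

|Patch 1| = 14, |Patch 1∩Patch 2| = 2.2381.
|Patch 1 ∖ Patch 2| = |Patch 1| − |Patch 1∩Patch 2| = 14 − 2.2381 = 11.76.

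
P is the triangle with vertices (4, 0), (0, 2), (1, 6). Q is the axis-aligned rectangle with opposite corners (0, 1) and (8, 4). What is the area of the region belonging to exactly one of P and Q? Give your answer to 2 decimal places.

19.50

|P| = 9, |Q| = 24, |P∩Q| = 6.75.
|P △ Q| = |P| + |Q| − 2·|P∩Q| = 9 + 24 − 13.5 = 19.50.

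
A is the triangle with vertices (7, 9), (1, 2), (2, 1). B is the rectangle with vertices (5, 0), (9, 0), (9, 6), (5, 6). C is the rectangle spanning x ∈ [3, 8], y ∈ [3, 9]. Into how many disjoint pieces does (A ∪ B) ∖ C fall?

(A ∪ B) ∖ C splits into 2 disjoint pieces (area 3.0833, area 15).

2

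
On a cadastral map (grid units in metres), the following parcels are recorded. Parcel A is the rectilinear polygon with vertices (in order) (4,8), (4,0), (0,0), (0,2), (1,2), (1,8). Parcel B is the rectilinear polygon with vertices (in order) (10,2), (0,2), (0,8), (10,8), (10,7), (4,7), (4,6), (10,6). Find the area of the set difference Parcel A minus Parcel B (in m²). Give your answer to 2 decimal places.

8.00

|Parcel A| = 26, |Parcel A∩Parcel B| = 18.
|Parcel A ∖ Parcel B| = |Parcel A| − |Parcel A∩Parcel B| = 26 − 18 = 8.00.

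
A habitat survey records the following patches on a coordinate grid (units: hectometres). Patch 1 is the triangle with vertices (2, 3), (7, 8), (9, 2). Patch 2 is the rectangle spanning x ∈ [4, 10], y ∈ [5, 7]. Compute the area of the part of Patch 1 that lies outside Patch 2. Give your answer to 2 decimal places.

14.67

|Patch 1| = 20, |Patch 1∩Patch 2| = 5.3333.
|Patch 1 ∖ Patch 2| = |Patch 1| − |Patch 1∩Patch 2| = 20 − 5.3333 = 14.67.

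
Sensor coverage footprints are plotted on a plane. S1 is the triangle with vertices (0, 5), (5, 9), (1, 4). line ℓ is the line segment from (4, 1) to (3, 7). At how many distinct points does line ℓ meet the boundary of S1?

The segment meets the boundary at (3.069,6.586).

1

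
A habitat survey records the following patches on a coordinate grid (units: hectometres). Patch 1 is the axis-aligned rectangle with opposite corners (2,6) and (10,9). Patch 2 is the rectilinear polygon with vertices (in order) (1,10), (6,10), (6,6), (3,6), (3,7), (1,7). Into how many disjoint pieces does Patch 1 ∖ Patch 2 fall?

Patch 1 ∖ Patch 2 splits into 2 disjoint pieces (area 12, area 1).

2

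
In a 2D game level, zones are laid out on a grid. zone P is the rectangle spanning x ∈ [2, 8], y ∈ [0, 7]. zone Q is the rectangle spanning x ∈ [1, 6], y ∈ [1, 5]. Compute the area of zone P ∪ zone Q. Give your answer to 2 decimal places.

By inclusion–exclusion:
Individual areas: |zone P| = 42, |zone Q| = 20.
|zone P∩zone Q|: x∈[2,6], y∈[1,5] → 4·4 = 16.
|zone P ∪ zone Q| = 62 − 16 = 46.00.

46.00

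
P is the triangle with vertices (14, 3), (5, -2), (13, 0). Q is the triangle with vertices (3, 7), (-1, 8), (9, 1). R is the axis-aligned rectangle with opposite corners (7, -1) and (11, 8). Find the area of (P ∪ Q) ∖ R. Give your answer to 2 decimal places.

|P ∪ Q| = 20.
|(P ∪ Q) ∩ R| = 4.9889.
|(P ∪ Q) ∖ R| = 20 − 4.9889 = 15.01.

15.01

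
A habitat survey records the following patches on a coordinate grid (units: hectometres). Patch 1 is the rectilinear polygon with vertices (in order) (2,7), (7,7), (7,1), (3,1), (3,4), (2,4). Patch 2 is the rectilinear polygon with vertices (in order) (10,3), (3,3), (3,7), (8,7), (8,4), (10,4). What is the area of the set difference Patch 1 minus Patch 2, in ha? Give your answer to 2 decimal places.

|Patch 1| = 27, |Patch 1∩Patch 2| = 16.
|Patch 1 ∖ Patch 2| = |Patch 1| − |Patch 1∩Patch 2| = 27 − 16 = 11.00.

11.00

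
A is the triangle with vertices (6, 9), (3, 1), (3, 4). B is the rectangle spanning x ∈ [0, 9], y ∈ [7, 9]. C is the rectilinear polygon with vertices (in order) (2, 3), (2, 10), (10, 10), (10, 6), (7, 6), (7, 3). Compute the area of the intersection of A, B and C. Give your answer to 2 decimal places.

The intersection is the polygon with vertices (4.8,7), (6,9), (5.25,7).
By the shoelace formula its area is 0.45.

0.45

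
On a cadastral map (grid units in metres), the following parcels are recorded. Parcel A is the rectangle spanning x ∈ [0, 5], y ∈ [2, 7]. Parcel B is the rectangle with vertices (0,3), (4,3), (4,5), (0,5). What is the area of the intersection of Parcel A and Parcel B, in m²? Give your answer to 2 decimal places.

|Parcel A∩Parcel B|: x∈[0,4], y∈[3,5] → 4·2 = 8.

8.00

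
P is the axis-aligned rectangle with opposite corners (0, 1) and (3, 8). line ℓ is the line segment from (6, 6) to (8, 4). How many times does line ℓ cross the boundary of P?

0

The segment lies entirely outside P and never meets its boundary.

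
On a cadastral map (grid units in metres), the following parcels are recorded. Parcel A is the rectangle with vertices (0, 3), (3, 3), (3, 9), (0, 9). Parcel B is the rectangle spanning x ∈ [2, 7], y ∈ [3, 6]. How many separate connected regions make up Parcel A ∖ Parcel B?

1

Parcel A ∖ Parcel B is a single connected region.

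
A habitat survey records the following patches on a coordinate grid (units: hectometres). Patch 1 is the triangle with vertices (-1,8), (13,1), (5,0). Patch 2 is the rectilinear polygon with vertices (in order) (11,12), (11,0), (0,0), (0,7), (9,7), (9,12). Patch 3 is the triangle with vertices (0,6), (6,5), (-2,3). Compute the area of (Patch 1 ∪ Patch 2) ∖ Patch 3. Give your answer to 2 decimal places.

|Patch 1 ∪ Patch 2| = 88.9167.
|(Patch 1 ∪ Patch 2) ∩ Patch 3| = 7.5.
|(Patch 1 ∪ Patch 2) ∖ Patch 3| = 88.9167 − 7.5 = 81.42.

81.42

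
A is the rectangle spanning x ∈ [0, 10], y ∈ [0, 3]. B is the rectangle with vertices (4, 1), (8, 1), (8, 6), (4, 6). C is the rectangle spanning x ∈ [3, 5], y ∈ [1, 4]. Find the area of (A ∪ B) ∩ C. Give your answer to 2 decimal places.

5.00

The region (A ∪ B) ∩ C is the polygon with vertices (4,3), (4,4), (5,4), (5,1), (3,1), (3,3).
By the shoelace formula its area is 5.00.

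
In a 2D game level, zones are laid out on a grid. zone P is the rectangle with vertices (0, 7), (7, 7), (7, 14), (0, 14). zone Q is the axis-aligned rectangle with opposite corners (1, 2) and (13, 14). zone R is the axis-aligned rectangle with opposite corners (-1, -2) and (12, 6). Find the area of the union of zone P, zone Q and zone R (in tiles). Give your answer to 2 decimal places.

By inclusion–exclusion:
Individual areas: |zone P| = 49, |zone Q| = 144, |zone R| = 104.
|zone P∩zone Q|: x∈[1,7], y∈[7,14] → 6·7 = 42.
|zone P∩zone R| = 0 (no overlap).
|zone Q∩zone R|: x∈[1,12], y∈[2,6] → 11·4 = 44.
|zone P∩zone Q∩zone R| = 0.
|zone P ∪ zone Q ∪ zone R| = 297 − 86 + 0 = 211.00.

211.00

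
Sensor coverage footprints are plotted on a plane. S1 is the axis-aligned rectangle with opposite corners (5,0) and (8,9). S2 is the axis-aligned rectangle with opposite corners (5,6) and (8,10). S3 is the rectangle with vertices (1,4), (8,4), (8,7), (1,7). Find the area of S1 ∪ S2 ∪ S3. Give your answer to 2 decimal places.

By inclusion–exclusion:
Individual areas: |S1| = 27, |S2| = 12, |S3| = 21.
|S1∩S2|: x∈[5,8], y∈[6,9] → 3·3 = 9.
|S1∩S3|: x∈[5,8], y∈[4,7] → 3·3 = 9.
|S2∩S3|: x∈[5,8], y∈[6,7] → 3·1 = 3.
|S1∩S2∩S3| = 3.
|S1 ∪ S2 ∪ S3| = 60 − 21 + 3 = 42.00.

42.00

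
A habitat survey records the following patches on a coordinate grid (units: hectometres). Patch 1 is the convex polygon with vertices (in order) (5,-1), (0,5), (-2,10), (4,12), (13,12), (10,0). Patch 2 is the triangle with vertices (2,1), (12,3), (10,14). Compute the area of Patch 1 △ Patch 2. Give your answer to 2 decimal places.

84.56

|Patch 1| = 133.5, |Patch 2| = 57, |Patch 1∩Patch 2| = 52.9707.
|Patch 1 △ Patch 2| = |Patch 1| + |Patch 2| − 2·|Patch 1∩Patch 2| = 133.5 + 57 − 105.9414 = 84.56.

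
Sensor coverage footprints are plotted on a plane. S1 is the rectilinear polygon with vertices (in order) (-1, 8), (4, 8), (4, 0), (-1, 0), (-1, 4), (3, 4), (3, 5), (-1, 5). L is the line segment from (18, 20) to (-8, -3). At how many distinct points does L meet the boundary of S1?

The segment meets the boundary at (-0.087,4), (1.043,5), (4,7.615), (-1,3.192).

4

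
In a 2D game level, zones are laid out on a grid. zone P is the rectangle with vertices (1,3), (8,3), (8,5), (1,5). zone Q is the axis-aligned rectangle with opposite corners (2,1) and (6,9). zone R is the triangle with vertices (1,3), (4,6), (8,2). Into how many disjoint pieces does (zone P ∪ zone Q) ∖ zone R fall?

(zone P ∪ zone Q) ∖ zone R splits into 2 disjoint pieces (area 21, area 6.2857).

2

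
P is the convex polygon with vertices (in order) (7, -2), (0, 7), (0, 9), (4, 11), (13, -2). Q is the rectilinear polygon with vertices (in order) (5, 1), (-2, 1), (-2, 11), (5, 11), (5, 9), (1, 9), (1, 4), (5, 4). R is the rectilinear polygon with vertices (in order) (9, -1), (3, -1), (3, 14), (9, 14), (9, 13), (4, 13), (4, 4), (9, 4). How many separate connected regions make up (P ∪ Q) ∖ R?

(P ∪ Q) ∖ R splits into 3 disjoint pieces (area 48.8571, area 17.6838, area 13.9444).

3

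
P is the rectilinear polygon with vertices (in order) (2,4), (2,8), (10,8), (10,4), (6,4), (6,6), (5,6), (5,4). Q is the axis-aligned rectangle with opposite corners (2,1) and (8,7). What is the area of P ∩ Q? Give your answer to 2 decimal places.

The intersection is the polygon with vertices (2,7), (8,7), (8,4), (6,4), (6,6), (5,6), (5,4), (2,4).
By the shoelace formula its area is 16.00.

16.00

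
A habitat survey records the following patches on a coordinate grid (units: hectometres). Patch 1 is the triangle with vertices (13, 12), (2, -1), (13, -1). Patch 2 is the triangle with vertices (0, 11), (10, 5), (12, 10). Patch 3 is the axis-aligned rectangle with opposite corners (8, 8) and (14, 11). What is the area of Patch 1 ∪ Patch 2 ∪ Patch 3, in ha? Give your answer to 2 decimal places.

By inclusion–exclusion:
Individual areas: |Patch 1| = 71.5, |Patch 2| = 31, |Patch 3| = 18.
|Patch 1∩Patch 2| = 7.357.
|Patch 1∩Patch 3| = 6.3462.
|Patch 2∩Patch 3| = 7.8667.
|Patch 1∩Patch 2∩Patch 3| = 2.2956.
|Patch 1 ∪ Patch 2 ∪ Patch 3| = 120.5 − 21.5698 + 2.2956 = 101.23.

101.23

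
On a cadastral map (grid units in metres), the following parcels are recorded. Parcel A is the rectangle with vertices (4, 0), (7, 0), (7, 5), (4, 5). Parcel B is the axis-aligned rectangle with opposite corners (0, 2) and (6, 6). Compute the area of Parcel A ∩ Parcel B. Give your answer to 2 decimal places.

6.00

|Parcel A∩Parcel B|: x∈[4,6], y∈[2,5] → 2·3 = 6.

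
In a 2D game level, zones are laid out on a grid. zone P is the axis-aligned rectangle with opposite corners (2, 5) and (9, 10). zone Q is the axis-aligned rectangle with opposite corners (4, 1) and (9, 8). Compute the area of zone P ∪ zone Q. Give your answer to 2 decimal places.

55.00

By inclusion–exclusion:
Individual areas: |zone P| = 35, |zone Q| = 35.
|zone P∩zone Q|: x∈[4,9], y∈[5,8] → 5·3 = 15.
|zone P ∪ zone Q| = 70 − 15 = 55.00.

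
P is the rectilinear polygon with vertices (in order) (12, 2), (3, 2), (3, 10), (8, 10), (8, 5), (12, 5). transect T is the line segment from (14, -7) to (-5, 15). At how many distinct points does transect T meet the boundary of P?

The segment meets the boundary at (3,5.737), (6.227,2).

2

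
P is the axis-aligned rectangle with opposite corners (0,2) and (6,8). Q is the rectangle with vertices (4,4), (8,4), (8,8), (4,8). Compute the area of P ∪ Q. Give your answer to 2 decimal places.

By inclusion–exclusion:
Individual areas: |P| = 36, |Q| = 16.
|P∩Q|: x∈[4,6], y∈[4,8] → 2·4 = 8.
|P ∪ Q| = 52 − 8 = 44.00.

44.00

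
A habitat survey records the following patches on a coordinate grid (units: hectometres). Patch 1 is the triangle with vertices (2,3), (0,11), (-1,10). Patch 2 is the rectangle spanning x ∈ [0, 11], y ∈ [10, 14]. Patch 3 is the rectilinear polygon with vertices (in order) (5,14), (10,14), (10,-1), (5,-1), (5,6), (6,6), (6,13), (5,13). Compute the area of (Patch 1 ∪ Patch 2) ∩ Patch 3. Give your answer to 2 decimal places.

17.00

The region (Patch 1 ∪ Patch 2) ∩ Patch 3 is the polygon with vertices (10,14), (10,10), (6,10), (6,13), (5,13), (5,14).
By the shoelace formula its area is 17.00.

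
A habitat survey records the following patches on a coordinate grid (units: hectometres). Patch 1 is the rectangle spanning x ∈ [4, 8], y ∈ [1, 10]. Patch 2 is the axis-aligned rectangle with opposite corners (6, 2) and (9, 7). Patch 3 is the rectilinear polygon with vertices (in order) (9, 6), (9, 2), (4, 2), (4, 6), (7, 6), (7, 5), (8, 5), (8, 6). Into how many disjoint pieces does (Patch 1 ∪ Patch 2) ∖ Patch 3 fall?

(Patch 1 ∪ Patch 2) ∖ Patch 3 splits into 2 disjoint pieces (area 4, area 18).

2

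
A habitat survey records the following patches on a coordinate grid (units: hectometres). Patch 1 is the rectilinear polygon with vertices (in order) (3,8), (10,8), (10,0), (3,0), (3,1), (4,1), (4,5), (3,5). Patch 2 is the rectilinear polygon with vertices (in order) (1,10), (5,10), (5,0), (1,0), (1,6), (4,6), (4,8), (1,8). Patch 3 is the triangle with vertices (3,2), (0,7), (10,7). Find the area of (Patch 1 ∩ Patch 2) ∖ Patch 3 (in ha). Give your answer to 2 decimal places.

5.07

|Patch 1 ∩ Patch 2| = 10.
|(Patch 1 ∩ Patch 2) ∩ Patch 3| = 4.9286.
|(Patch 1 ∩ Patch 2) ∖ Patch 3| = 10 − 4.9286 = 5.07.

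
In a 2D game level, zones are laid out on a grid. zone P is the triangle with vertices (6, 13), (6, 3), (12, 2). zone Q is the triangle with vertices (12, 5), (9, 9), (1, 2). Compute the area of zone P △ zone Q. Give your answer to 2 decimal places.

28.61

|zone P| = 30, |zone Q| = 26.5, |zone P∩zone Q| = 13.9429.
|zone P △ zone Q| = |zone P| + |zone Q| − 2·|zone P∩zone Q| = 30 + 26.5 − 27.8858 = 28.61.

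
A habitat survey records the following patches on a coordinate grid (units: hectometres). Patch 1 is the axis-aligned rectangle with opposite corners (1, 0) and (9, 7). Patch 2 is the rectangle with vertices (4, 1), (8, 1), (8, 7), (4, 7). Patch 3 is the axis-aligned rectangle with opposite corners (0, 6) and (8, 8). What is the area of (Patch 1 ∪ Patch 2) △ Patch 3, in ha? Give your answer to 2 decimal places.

|Patch 1 ∪ Patch 2| = 56.
|(Patch 1 ∪ Patch 2) ∩ Patch 3| = 7.
|(Patch 1 ∪ Patch 2) △ Patch 3| = 56 + 16 − 14 = 58.00.

58.00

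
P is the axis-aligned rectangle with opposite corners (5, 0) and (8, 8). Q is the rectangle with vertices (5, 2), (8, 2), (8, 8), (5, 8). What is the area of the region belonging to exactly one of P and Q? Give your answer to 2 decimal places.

|P∩Q|: x∈[5,8], y∈[2,8] → 3·6 = 18.
|P △ Q| = |P| + |Q| − 2·|P∩Q| = 24 + 18 − 36 = 6.00.

6.00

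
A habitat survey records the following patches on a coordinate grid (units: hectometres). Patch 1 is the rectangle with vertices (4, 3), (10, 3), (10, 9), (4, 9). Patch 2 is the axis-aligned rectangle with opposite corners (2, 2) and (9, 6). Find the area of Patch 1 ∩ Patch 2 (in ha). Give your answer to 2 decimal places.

15.00

|Patch 1∩Patch 2|: x∈[4,9], y∈[3,6] → 5·3 = 15.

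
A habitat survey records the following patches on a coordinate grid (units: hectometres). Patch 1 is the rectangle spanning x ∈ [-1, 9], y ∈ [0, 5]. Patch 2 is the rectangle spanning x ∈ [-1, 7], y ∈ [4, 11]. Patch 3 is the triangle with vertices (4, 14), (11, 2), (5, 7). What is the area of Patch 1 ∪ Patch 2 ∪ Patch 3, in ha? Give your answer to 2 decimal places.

105.96

By inclusion–exclusion:
Individual areas: |Patch 1| = 50, |Patch 2| = 56, |Patch 3| = 18.5.
|Patch 1∩Patch 2|: x∈[-1,7], y∈[4,5] → 8·1 = 8.
|Patch 1∩Patch 3| = 1.0667.
|Patch 2∩Patch 3| = 9.4702.
|Patch 1∩Patch 2∩Patch 3| = 0.
|Patch 1 ∪ Patch 2 ∪ Patch 3| = 124.5 − 18.5369 + 0 = 105.96.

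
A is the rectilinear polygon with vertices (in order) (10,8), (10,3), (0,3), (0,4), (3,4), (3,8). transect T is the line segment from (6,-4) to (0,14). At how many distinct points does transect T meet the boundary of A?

The segment meets the boundary at (3,5), (3.667,3).

2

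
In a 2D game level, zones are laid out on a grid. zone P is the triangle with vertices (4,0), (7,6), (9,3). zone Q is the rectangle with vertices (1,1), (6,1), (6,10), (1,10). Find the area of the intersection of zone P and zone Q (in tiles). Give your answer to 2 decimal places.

The intersection is the polygon with vertices (6,4), (6,1.2), (5.667,1), (4.5,1).
By the shoelace formula its area is 2.22.

2.22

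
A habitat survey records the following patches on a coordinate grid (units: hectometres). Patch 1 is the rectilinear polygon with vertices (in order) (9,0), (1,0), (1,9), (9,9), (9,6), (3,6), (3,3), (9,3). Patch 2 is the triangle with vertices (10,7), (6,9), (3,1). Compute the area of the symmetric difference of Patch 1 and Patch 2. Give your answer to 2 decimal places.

52.98

|Patch 1| = 54, |Patch 2| = 19, |Patch 1∩Patch 2| = 10.0089.
|Patch 1 △ Patch 2| = |Patch 1| + |Patch 2| − 2·|Patch 1∩Patch 2| = 54 + 19 − 20.0179 = 52.98.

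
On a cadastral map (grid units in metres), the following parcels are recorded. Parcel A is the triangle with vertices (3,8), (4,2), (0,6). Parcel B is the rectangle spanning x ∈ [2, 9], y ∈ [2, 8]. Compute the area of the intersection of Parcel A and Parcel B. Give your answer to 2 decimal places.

6.67

The intersection is the polygon with vertices (4,2), (2,4), (2,7.333), (3,8).
By the shoelace formula its area is 6.67.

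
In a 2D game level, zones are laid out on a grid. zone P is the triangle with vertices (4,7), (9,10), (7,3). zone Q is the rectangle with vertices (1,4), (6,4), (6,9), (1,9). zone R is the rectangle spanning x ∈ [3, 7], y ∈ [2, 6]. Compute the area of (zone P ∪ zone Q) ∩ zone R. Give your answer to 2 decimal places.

8.33

The region (zone P ∪ zone Q) ∩ zone R is the polygon with vertices (6,4.333), (6,4), (3,4), (3,6), (7,6), (7,3).
By the shoelace formula its area is 8.33.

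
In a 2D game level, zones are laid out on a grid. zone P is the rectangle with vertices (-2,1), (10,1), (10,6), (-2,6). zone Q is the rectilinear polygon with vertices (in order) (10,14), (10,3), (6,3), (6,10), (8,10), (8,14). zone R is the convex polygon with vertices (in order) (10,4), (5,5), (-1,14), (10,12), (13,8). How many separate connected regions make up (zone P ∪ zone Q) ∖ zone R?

(zone P ∪ zone Q) ∖ zone R splits into 2 disjoint pieces (area 52.1667, area 3.6364).

2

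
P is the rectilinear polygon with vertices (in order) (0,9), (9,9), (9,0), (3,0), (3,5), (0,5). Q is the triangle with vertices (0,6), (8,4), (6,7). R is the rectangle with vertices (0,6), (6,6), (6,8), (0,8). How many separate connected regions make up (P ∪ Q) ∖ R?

1

(P ∪ Q) ∖ R is a single connected region.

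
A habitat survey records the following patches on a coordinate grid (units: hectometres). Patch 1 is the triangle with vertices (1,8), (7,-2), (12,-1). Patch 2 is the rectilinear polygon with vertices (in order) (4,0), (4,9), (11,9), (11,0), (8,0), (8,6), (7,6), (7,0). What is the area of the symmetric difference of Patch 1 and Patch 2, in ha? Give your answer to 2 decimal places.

58.18

|Patch 1| = 28, |Patch 2| = 57, |Patch 1∩Patch 2| = 13.4111.
|Patch 1 △ Patch 2| = |Patch 1| + |Patch 2| − 2·|Patch 1∩Patch 2| = 28 + 57 − 26.8222 = 58.18.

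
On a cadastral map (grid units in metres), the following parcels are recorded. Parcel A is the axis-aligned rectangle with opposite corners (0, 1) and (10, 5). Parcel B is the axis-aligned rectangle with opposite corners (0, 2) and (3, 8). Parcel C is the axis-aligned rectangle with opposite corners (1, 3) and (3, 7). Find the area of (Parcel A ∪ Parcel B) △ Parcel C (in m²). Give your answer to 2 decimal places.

41.00

|Parcel A ∪ Parcel B| = 49.
|(Parcel A ∪ Parcel B) ∩ Parcel C| = 8.
|(Parcel A ∪ Parcel B) △ Parcel C| = 49 + 8 − 16 = 41.00.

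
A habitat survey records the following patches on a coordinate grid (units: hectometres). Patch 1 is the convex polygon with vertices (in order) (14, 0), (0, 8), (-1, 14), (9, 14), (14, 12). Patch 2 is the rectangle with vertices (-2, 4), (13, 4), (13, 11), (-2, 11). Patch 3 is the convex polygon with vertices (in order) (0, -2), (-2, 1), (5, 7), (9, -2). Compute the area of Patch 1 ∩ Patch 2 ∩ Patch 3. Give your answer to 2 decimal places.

The intersection is the polygon with vertices (3.7,5.886), (5,7), (6.106,4.511).
By the shoelace formula its area is 2.23.

2.23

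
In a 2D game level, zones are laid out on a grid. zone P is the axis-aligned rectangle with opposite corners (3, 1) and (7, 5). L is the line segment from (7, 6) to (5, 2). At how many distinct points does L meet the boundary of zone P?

The segment meets the boundary at (6.5,5).

1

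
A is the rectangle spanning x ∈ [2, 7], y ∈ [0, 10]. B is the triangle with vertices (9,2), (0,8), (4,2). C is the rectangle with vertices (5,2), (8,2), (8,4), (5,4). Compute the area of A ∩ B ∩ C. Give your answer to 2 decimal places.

The intersection is the polygon with vertices (5,2), (5,4), (6,4), (7,3.333), (7,2).
By the shoelace formula its area is 3.67.

3.67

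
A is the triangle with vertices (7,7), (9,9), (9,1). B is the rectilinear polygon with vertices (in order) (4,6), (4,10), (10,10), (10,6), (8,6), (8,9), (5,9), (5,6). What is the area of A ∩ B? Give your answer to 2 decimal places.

2.50

The intersection is the polygon with vertices (9,9), (9,6), (8,6), (8,8).
By the shoelace formula its area is 2.50.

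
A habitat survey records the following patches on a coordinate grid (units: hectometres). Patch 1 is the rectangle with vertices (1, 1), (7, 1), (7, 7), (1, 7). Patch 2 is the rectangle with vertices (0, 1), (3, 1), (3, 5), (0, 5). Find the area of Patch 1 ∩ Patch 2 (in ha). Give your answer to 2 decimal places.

|Patch 1∩Patch 2|: x∈[1,3], y∈[1,5] → 2·4 = 8.

8.00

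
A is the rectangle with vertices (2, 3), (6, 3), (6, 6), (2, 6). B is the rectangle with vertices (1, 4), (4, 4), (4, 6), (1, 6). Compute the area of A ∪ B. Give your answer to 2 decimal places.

By inclusion–exclusion:
Individual areas: |A| = 12, |B| = 6.
|A∩B|: x∈[2,4], y∈[4,6] → 2·2 = 4.
|A ∪ B| = 18 − 4 = 14.00.

14.00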